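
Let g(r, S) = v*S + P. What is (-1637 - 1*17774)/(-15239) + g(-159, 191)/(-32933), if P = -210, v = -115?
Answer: 139598184/71695141 ≈ 1.9471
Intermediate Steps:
g(r, S) = -210 - 115*S (g(r, S) = -115*S - 210 = -210 - 115*S)
(-1637 - 1*17774)/(-15239) + g(-159, 191)/(-32933) = (-1637 - 1*17774)/(-15239) + (-210 - 115*191)/(-32933) = (-1637 - 17774)*(-1/15239) + (-210 - 21965)*(-1/32933) = -19411*(-1/15239) - 22175*(-1/32933) = 2773/2177 + 22175/32933 = 139598184/71695141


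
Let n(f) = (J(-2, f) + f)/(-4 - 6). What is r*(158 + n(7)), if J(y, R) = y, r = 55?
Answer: 17325/2 ≈ 8662.5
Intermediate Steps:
n(f) = ⅕ - f/10 (n(f) = (-2 + f)/(-4 - 6) = (-2 + f)/(-10) = (-2 + f)*(-⅒) = ⅕ - f/10)
r*(158 + n(7)) = 55*(158 + (⅕ - ⅒*7)) = 55*(158 + (⅕ - 7/10)) = 55*(158 - ½) = 55*(315/2) = 17325/2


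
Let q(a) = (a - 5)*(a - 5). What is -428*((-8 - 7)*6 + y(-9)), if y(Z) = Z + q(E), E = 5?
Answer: 42372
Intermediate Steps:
q(a) = (-5 + a)**2 (q(a) = (-5 + a)*(-5 + a) = (-5 + a)**2)
y(Z) = Z (y(Z) = Z + (-5 + 5)**2 = Z + 0**2 = Z + 0 = Z)
-428*((-8 - 7)*6 + y(-9)) = -428*((-8 - 7)*6 - 9) = -428*(-15*6 - 9) = -428*(-90 - 9) = -428*(-99) = 42372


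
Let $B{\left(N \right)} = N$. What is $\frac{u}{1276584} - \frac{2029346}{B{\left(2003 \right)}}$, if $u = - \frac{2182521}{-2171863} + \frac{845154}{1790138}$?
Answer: $- \frac{419675090583218715322109}{414226655975942958862} \approx -1013.2$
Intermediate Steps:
$u = \frac{2871286239900}{1943967243547}$ ($u = \left(-2182521\right) \left(- \frac{1}{2171863}\right) + 845154 \cdot \frac{1}{1790138} = \frac{2182521}{2171863} + \frac{422577}{895069} = \frac{2871286239900}{1943967243547} \approx 1.477$)
$\frac{u}{1276584} - \frac{2029346}{B{\left(2003 \right)}} = \frac{2871286239900}{1943967243547 \cdot 1276584} - \frac{2029346}{2003} = \frac{2871286239900}{1943967243547} \cdot \frac{1}{1276584} - \frac{2029346}{2003} = \frac{239273853325}{206803123303016954} - \frac{2029346}{2003} = - \frac{419675090583218715322109}{414226655975942958862}$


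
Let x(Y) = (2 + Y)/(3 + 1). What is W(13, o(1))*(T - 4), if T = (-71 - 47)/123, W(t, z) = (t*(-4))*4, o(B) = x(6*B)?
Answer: 126880/123 ≈ 1031.5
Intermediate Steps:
x(Y) = ½ + Y/4 (x(Y) = (2 + Y)/4 = (2 + Y)*(¼) = ½ + Y/4)
o(B) = ½ + 3*B/2 (o(B) = ½ + (6*B)/4 = ½ + 3*B/2)
W(t, z) = -16*t (W(t, z) = -4*t*4 = -16*t)
T = -118/123 (T = -118*1/123 = -118/123 ≈ -0.95935)
W(13, o(1))*(T - 4) = (-16*13)*(-118/123 - 4) = -208*(-610/123) = 126880/123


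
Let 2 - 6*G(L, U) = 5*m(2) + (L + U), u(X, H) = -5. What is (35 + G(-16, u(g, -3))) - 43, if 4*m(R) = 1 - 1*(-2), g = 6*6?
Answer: -115/24 ≈ -4.7917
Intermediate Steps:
g = 36
m(R) = ¾ (m(R) = (1 - 1*(-2))/4 = (1 + 2)/4 = (¼)*3 = ¾)
G(L, U) = -7/24 - L/6 - U/6 (G(L, U) = ⅓ - (5*(¾) + (L + U))/6 = ⅓ - (15/4 + (L + U))/6 = ⅓ - (15/4 + L + U)/6 = ⅓ + (-5/8 - L/6 - U/6) = -7/24 - L/6 - U/6)
(35 + G(-16, u(g, -3))) - 43 = (35 + (-7/24 - ⅙*(-16) - ⅙*(-5))) - 43 = (35 + (-7/24 + 8/3 + ⅚)) - 43 = (35 + 77/24) - 43 = 917/24 - 43 = -115/24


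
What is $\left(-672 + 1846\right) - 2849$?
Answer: $-1675$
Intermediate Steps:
$\left(-672 + 1846\right) - 2849 = 1174 - 2849 = -1675$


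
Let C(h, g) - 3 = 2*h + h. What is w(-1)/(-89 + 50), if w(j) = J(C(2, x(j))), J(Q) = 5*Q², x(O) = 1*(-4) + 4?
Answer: -135/13 ≈ -10.385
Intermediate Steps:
x(O) = 0 (x(O) = -4 + 4 = 0)
C(h, g) = 3 + 3*h (C(h, g) = 3 + (2*h + h) = 3 + 3*h)
w(j) = 405 (w(j) = 5*(3 + 3*2)² = 5*(3 + 6)² = 5*9² = 5*81 = 405)
w(-1)/(-89 + 50) = 405/(-89 + 50) = 405/(-39) = -1/39*405 = -135/13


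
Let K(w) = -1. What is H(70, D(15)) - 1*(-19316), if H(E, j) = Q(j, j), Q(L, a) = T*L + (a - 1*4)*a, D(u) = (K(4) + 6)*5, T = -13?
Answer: 19516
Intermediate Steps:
D(u) = 25 (D(u) = (-1 + 6)*5 = 5*5 = 25)
Q(L, a) = -13*L + a*(-4 + a) (Q(L, a) = -13*L + (a - 1*4)*a = -13*L + (a - 4)*a = -13*L + (-4 + a)*a = -13*L + a*(-4 + a))
H(E, j) = j² - 17*j (H(E, j) = j² - 13*j - 4*j = j² - 17*j)
H(70, D(15)) - 1*(-19316) = 25*(-17 + 25) - 1*(-19316) = 25*8 + 19316 = 200 + 19316 = 19516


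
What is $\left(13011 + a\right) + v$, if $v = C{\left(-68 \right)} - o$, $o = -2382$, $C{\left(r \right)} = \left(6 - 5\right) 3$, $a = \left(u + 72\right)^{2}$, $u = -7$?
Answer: $19621$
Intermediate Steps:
$a = 4225$ ($a = \left(-7 + 72\right)^{2} = 65^{2} = 4225$)
$C{\left(r \right)} = 3$ ($C{\left(r \right)} = 1 \cdot 3 = 3$)
$v = 2385$ ($v = 3 - -2382 = 3 + 2382 = 2385$)
$\left(13011 + a\right) + v = \left(13011 + 4225\right) + 2385 = 17236 + 2385 = 19621$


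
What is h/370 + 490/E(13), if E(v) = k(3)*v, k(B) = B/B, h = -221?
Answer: 178427/4810 ≈ 37.095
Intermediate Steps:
k(B) = 1
E(v) = v (E(v) = 1*v = v)
h/370 + 490/E(13) = -221/370 + 490/13 = 178427/4810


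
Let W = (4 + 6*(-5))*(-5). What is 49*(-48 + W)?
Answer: 4018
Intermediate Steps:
W = 130 (W = (4 - 30)*(-5) = -26*(-5) = 130)
49*(-48 + W) = 49*(-48 + 130) = 49*82 = 4018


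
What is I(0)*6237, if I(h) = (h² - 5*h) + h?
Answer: 0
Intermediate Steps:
I(h) = h² - 4*h
I(0)*6237 = (0*(-4 + 0))*6237 = (0*(-4))*6237 = 0*6237 = 0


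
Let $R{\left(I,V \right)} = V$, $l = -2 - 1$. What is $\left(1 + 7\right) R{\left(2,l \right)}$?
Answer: $-24$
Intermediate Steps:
$l = -3$
$\left(1 + 7\right) R{\left(2,l \right)} = \left(1 + 7\right) \left(-3\right) = 8 \left(-3\right) = -24$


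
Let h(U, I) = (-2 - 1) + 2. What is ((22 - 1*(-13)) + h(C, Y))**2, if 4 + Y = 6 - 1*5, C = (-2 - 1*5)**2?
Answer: 1156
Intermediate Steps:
C = 49 (C = (-2 - 5)**2 = (-7)**2 = 49)
Y = -3 (Y = -4 + (6 - 1*5) = -4 + (6 - 5) = -4 + 1 = -3)
h(U, I) = -1 (h(U, I) = -3 + 2 = -1)
((22 - 1*(-13)) + h(C, Y))**2 = ((22 - 1*(-13)) - 1)**2 = ((22 + 13) - 1)**2 = (35 - 1)**2 = 34**2 = 1156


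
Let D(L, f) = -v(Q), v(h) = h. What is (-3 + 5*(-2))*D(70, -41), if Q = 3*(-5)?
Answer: -195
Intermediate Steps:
Q = -15
D(L, f) = 15 (D(L, f) = -1*(-15) = 15)
(-3 + 5*(-2))*D(70, -41) = (-3 + 5*(-2))*15 = (-3 - 10)*15 = -13*15 = -195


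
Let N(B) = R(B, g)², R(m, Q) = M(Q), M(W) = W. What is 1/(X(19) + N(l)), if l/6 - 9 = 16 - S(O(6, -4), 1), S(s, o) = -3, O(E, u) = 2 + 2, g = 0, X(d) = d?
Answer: 1/19 ≈ 0.052632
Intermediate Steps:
O(E, u) = 4
R(m, Q) = Q
l = 168 (l = 54 + 6*(16 - 1*(-3)) = 54 + 6*(16 + 3) = 54 + 6*19 = 54 + 114 = 168)
N(B) = 0 (N(B) = 0² = 0)
1/(X(19) + N(l)) = 1/(19 + 0) = 1/19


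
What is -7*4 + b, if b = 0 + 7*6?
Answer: 14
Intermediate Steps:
b = 42 (b = 0 + 42 = 42)
-7*4 + b = -7*4 + 42 = -28 + 42 = 14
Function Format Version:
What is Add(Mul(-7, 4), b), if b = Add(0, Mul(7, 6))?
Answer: 14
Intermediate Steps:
b = 42 (b = Add(0, 42) = 42)
Add(Mul(-7, 4), b) = Add(Mul(-7, 4), 42) = Add(-28, 42) = 14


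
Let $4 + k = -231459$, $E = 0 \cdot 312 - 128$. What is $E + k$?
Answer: $-231591$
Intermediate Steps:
$E = -128$ ($E = 0 - 128 = -128$)
$k = -231463$ ($k = -4 - 231459 = -231463$)
$E + k = -128 - 231463 = -231591$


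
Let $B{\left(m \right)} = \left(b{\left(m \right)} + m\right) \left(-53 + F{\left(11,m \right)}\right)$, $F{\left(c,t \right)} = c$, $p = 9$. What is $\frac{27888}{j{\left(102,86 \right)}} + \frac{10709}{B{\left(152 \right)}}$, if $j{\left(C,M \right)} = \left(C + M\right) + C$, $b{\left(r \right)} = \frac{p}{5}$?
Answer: $\frac{442599287}{4683210} \approx 94.508$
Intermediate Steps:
$b{\left(r \right)} = \frac{9}{5}$
$j{\left(C,M \right)} = M + 2 C$
$B{\left(m \right)} = - \frac{378}{5} - 42 m$ ($B{\left(m \right)} = \left(\frac{9}{5} + m\right) \left(-53 + 11\right) = \left(\frac{9}{5} + m\right) \left(-42\right) = - \frac{378}{5} - 42 m$)
$\frac{27888}{j{\left(102,86 \right)}} + \frac{10709}{B{\left(152 \right)}} = \frac{27888}{86 + 2 \cdot 102} + \frac{10709}{- \frac{378}{5} - 6384} = \frac{27888}{86 + 204} + \frac{10709}{- \frac{378}{5} - 6384} = \frac{27888}{290} + \frac{10709}{- \frac{32298}{5}} = 27888 \cdot \frac{1}{290} + 10709 \left(- \frac{5}{32298}\right) = \frac{13944}{145} - \frac{53545}{32298} = \frac{442599287}{4683210}$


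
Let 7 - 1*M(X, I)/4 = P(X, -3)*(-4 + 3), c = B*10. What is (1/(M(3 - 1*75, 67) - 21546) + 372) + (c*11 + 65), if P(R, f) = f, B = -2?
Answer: 4672009/21530 ≈ 217.00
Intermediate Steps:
c = -20 (c = -2*10 = -20)
M(X, I) = 16 (M(X, I) = 28 - (-12)*(-4 + 3) = 28 - (-12)*(-1) = 28 - 4*3 = 28 - 12 = 16)
(1/(M(3 - 1*75, 67) - 21546) + 372) + (c*11 + 65) = (1/(16 - 21546) + 372) + (-20*11 + 65) = (1/(-21530) + 372) + (-220 + 65) = (-1/21530 + 372) - 155 = 8009159/21530 - 155 = 4672009/21530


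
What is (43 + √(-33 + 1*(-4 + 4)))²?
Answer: (43 + I*√33)² ≈ 1816.0 + 494.03*I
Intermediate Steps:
(43 + √(-33 + 1*(-4 + 4)))² = (43 + √(-33 + 1*0))² = (43 + √(-33 + 0))² = (43 + √(-33))² = (43 + I*√33)²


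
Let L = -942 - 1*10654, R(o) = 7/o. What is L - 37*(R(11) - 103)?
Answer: -85894/11 ≈ -7808.5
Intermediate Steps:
L = -11596 (L = -942 - 10654 = -11596)
L - 37*(R(11) - 103) = -11596 - 37*(7/11 - 103) = -11596 - 37*(-1126/11) = -11596 + 41662/11 = -85894/11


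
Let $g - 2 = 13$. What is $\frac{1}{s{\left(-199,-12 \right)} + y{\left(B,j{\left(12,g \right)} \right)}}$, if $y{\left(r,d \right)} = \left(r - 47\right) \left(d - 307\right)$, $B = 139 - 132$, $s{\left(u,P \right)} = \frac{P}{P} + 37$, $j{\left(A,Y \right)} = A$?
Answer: $\frac{1}{11838} \approx 8.4474 \cdot 10^{-5}$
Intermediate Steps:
$g = 15$ ($g = 2 + 13 = 15$)
$s{\left(u,P \right)} = 38$ ($s{\left(u,P \right)} = 1 + 37 = 38$)
$B = 7$ ($B = 139 - 132 = 7$)
$y{\left(r,d \right)} = \left(-307 + d\right) \left(-47 + r\right)$ ($y{\left(r,d \right)} = \left(-47 + r\right) \left(-307 + d\right) = \left(-307 + d\right) \left(-47 + r\right)$)
$\frac{1}{s{\left(-199,-12 \right)} + y{\left(B,j{\left(12,g \right)} \right)}} = \frac{1}{38 + \left(14429 - 2149 - 564 + 12 \cdot 7\right)} = \frac{1}{38 + \left(14429 - 2149 - 564 + 84\right)} = \frac{1}{38 + 11800} = \frac{1}{11838}$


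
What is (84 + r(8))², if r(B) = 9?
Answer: 8649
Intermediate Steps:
(84 + r(8))² = (84 + 9)² = 93² = 8649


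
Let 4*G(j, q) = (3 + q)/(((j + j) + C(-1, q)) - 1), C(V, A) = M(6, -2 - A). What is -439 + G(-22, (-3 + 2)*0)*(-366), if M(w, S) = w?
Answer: -11231/26 ≈ -431.96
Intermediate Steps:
C(V, A) = 6
G(j, q) = (3 + q)/(4*(5 + 2*j)) (G(j, q) = ((3 + q)/(((j + j) + 6) - 1))/4 = ((3 + q)/((2*j + 6) - 1))/4 = ((3 + q)/((6 + 2*j) - 1))/4 = ((3 + q)/(5 + 2*j))/4 = (3 + q)/(4*(5 + 2*j)))
-439 + G(-22, (-3 + 2)*0)*(-366) = -439 + ((3 + (-3 + 2)*0)/(4*(5 + 2*(-22))))*(-366) = -439 + ((3 - 1*0)/(4*(5 - 44)))*(-366) = -439 + ((¼)*(3 + 0)/(-39))*(-366) = -439 + ((¼)*(-1/39)*3)*(-366) = -439 - 1/52*(-366) = -439 + 183/26 = -11231/26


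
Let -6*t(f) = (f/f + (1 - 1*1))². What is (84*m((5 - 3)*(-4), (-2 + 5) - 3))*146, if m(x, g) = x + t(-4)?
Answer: -100156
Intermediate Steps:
t(f) = -⅙ (t(f) = -(f/f + (1 - 1*1))²/6 = -(1 + (1 - 1))²/6 = -(1 + 0)²/6 = -⅙*1² = -⅙*1 = -⅙)
m(x, g) = -⅙ + x (m(x, g) = x - ⅙ = -⅙ + x)
(84*m((5 - 3)*(-4), (-2 + 5) - 3))*146 = (84*(-⅙ + (5 - 3)*(-4)))*146 = (84*(-⅙ + 2*(-4)))*146 = (84*(-⅙ - 8))*146 = (84*(-49/6))*146 = -686*146 = -100156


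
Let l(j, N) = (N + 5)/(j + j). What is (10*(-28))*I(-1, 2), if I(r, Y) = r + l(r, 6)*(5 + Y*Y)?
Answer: 14140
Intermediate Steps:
l(j, N) = (5 + N)/(2*j) (l(j, N) = (5 + N)/((2*j)) = (5 + N)*(1/(2*j)) = (5 + N)/(2*j))
I(r, Y) = r + 11*(5 + Y²)/(2*r) (I(r, Y) = r + ((5 + 6)/(2*r))*(5 + Y*Y) = r + ((½)*11/r)*(5 + Y²) = r + (11/(2*r))*(5 + Y²) = r + 11*(5 + Y²)/(2*r))
(10*(-28))*I(-1, 2) = (10*(-28))*((½)*(55 + 2*(-1)² + 11*2²)/(-1)) = -140*(-1)*(55 + 2*1 + 11*4) = -140*(-1)*(55 + 2 + 44) = -140*(-1)*101 = -280*(-101/2) = 14140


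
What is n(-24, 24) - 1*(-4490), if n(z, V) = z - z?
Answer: 4490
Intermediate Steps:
n(z, V) = 0
n(-24, 24) - 1*(-4490) = 0 - 1*(-4490) = 0 + 4490 = 4490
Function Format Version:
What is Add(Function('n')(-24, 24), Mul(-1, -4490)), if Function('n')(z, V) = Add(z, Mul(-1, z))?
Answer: 4490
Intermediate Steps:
Function('n')(z, V) = 0
Add(Function('n')(-24, 24), Mul(-1, -4490)) = Add(0, Mul(-1, -4490)) = Add(0, 4490) = 4490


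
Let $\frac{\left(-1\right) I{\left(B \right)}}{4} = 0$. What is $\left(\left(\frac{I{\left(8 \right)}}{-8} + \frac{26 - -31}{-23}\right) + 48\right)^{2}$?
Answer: $\frac{1096209}{529} \approx 2072.2$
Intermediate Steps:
$I{\left(B \right)} = 0$ ($I{\left(B \right)} = \left(-4\right) 0 = 0$)
$\left(\left(\frac{I{\left(8 \right)}}{-8} + \frac{26 - -31}{-23}\right) + 48\right)^{2} = \left(\left(\frac{0}{-8} + \frac{26 - -31}{-23}\right) + 48\right)^{2} = \left(\left(0 \left(- \frac{1}{8}\right) + \left(26 + 31\right) \left(- \frac{1}{23}\right)\right) + 48\right)^{2} = \left(\left(0 + 57 \left(- \frac{1}{23}\right)\right) + 48\right)^{2} = \left(\left(0 - \frac{57}{23}\right) + 48\right)^{2} = \left(- \frac{57}{23} + 48\right)^{2} = \left(\frac{1047}{23}\right)^{2} = \frac{1096209}{529}$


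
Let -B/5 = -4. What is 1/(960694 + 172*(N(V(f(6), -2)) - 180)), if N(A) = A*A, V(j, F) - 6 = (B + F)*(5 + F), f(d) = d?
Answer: 1/1548934 ≈ 6.4560e-7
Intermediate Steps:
B = 20 (B = -5*(-4) = 20)
V(j, F) = 6 + (5 + F)*(20 + F) (V(j, F) = 6 + (20 + F)*(5 + F) = 6 + (5 + F)*(20 + F))
N(A) = A²
1/(960694 + 172*(N(V(f(6), -2)) - 180)) = 1/(960694 + 172*((106 + (-2)² + 25*(-2))² - 180)) = 1/(960694 + 172*((106 + 4 - 50)² - 180)) = 1/(960694 + 172*(60² - 180)) = 1/(960694 + 172*(3600 - 180)) = 1/(960694 + 172*3420) = 1/(960694 + 588240) = 1/1548934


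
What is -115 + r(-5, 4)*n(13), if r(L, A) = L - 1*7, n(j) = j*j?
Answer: -2143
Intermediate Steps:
n(j) = j²
r(L, A) = -7 + L (r(L, A) = L - 7 = -7 + L)
-115 + r(-5, 4)*n(13) = -115 + (-7 - 5)*13² = -115 - 12*169 = -115 - 2028 = -2143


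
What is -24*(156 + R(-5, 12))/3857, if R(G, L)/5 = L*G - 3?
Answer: 3816/3857 ≈ 0.98937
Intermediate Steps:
R(G, L) = -15 + 5*G*L (R(G, L) = 5*(L*G - 3) = 5*(G*L - 3) = 5*(-3 + G*L) = -15 + 5*G*L)
-24*(156 + R(-5, 12))/3857 = -24*(156 + (-15 + 5*(-5)*12))/3857 = -24*(156 + (-15 - 300))*(1/3857) = -24*(156 - 315)*(1/3857) = -24*(-159)*(1/3857) = 3816*(1/3857) = 3816/3857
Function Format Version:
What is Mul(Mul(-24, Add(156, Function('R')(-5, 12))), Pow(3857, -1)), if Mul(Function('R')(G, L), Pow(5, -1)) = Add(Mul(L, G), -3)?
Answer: Rational(3816, 3857) ≈ 0.98937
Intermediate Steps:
Function('R')(G, L) = Add(-15, Mul(5, G, L)) (Function('R')(G, L) = Mul(5, Add(Mul(L, G), -3)) = Mul(5, Add(Mul(G, L), -3)) = Mul(5, Add(-3, Mul(G, L))) = Add(-15, Mul(5, G, L)))
Mul(Mul(-24, Add(156, Function('R')(-5, 12))), Pow(3857, -1)) = Mul(Mul(-24, Add(156, Add(-15, Mul(5, -5, 12)))), Pow(3857, -1)) = Mul(Mul(-24, Add(156, Add(-15, -300))), Rational(1, 3857)) = Mul(Mul(-24, Add(156, -315)), Rational(1, 3857)) = Mul(Mul(-24, -159), Rational(1, 3857)) = Mul(3816, Rational(1, 3857)) = Rational(3816, 3857)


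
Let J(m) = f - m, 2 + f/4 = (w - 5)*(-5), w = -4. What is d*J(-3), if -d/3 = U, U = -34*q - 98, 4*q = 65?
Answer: 683025/2 ≈ 3.4151e+5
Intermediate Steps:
q = 65/4 (q = (1/4)*65 = 65/4 ≈ 16.250)
f = 172 (f = -8 + 4*((-4 - 5)*(-5)) = -8 + 4*(-9*(-5)) = -8 + 4*45 = -8 + 180 = 172)
U = -1301/2 (U = -34*65/4 - 98 = -1105/2 - 98 = -1301/2 ≈ -650.50)
d = 3903/2 (d = -3*(-1301/2) = 3903/2 ≈ 1951.5)
J(m) = 172 - m
d*J(-3) = 3903*(172 - 1*(-3))/2 = 3903*(172 + 3)/2 = (3903/2)*175 = 683025/2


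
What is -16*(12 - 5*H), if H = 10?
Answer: 608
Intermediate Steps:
-16*(12 - 5*H) = -16*(12 - 5*10) = -16*(12 - 50) = -16*(-38) = 608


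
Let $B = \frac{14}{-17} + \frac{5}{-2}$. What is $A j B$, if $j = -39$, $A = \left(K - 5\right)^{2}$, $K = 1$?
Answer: $\frac{35256}{17} \approx 2073.9$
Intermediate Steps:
$A = 16$ ($A = \left(1 - 5\right)^{2} = \left(-4\right)^{2} = 16$)
$B = - \frac{113}{34}$ ($B = 14 \left(- \frac{1}{17}\right) + 5 \left(- \frac{1}{2}\right) = - \frac{14}{17} - \frac{5}{2} = - \frac{113}{34} \approx -3.3235$)
$A j B = 16 \left(-39\right) \left(- \frac{113}{34}\right) = \left(-624\right) \left(- \frac{113}{34}\right) = \frac{35256}{17}$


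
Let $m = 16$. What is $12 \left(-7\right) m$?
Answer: $-1344$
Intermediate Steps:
$12 \left(-7\right) m = 12 \left(-7\right) 16 = \left(-84\right) 16 = -1344$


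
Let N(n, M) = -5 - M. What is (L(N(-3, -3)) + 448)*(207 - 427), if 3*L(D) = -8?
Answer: -293920/3 ≈ -97973.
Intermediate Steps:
L(D) = -8/3 (L(D) = (1/3)*(-8) = -8/3)
(L(N(-3, -3)) + 448)*(207 - 427) = (-8/3 + 448)*(207 - 427) = (1336/3)*(-220) = -293920/3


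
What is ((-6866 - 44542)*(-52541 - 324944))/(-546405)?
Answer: -1293716592/36427 ≈ -35515.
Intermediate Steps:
((-6866 - 44542)*(-52541 - 324944))/(-546405) = -51408*(-377485)*(-1/546405) = 19405748880*(-1/546405) = -1293716592/36427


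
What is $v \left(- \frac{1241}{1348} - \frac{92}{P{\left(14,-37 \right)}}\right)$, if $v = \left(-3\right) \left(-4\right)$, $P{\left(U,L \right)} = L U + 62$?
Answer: $- \frac{55235}{6403} \approx -8.6264$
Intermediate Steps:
$P{\left(U,L \right)} = 62 + L U$
$v = 12$
$v \left(- \frac{1241}{1348} - \frac{92}{P{\left(14,-37 \right)}}\right) = 12 \left(- \frac{1241}{1348} - \frac{92}{62 - 518}\right) = 12 \left(\left(-1241\right) \frac{1}{1348} - \frac{92}{62 - 518}\right) = 12 \left(- \frac{1241}{1348} - \frac{92}{-456}\right) = 12 \left(- \frac{1241}{1348} - - \frac{23}{114}\right) = 12 \left(- \frac{1241}{1348} + \frac{23}{114}\right) = 12 \left(- \frac{55235}{76836}\right) = - \frac{55235}{6403}$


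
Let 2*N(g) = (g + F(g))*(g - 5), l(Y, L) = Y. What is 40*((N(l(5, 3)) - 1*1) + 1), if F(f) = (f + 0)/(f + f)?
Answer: 0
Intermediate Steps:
F(f) = ½ (F(f) = f/((2*f)) = f*(1/(2*f)) = ½)
N(g) = (½ + g)*(-5 + g)/2 (N(g) = ((g + ½)*(g - 5))/2 = ((½ + g)*(-5 + g))/2 = (½ + g)*(-5 + g)/2)
40*((N(l(5, 3)) - 1*1) + 1) = 40*(((-5/4 + (½)*5² - 9/4*5) - 1*1) + 1) = 40*(((-5/4 + (½)*25 - 45/4) - 1) + 1) = 40*(((-5/4 + 25/2 - 45/4) - 1) + 1) = 40*((0 - 1) + 1) = 40*(-1 + 1) = 40*0 = 0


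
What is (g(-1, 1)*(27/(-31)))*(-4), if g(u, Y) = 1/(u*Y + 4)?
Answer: 36/31 ≈ 1.1613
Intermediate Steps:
g(u, Y) = 1/(4 + Y*u) (g(u, Y) = 1/(Y*u + 4) = 1/(4 + Y*u))
(g(-1, 1)*(27/(-31)))*(-4) = ((27/(-31))/(4 + 1*(-1)))*(-4) = ((27*(-1/31))/(4 - 1))*(-4) = (-27/31/3)*(-4) = ((⅓)*(-27/31))*(-4) = -9/31*(-4) = 36/31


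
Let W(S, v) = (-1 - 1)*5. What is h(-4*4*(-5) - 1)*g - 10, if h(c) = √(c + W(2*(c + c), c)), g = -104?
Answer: -10 - 104*√69 ≈ -873.89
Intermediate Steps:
W(S, v) = -10 (W(S, v) = -2*5 = -10)
h(c) = √(-10 + c) (h(c) = √(c - 10) = √(-10 + c))
h(-4*4*(-5) - 1)*g - 10 = √(-10 + (-4*4*(-5) - 1))*(-104) - 10 = √(-10 + (-16*(-5) - 1))*(-104) - 10 = √(-10 + (80 - 1))*(-104) - 10 = √(-10 + 79)*(-104) - 10 = √69*(-104) - 10 = -104*√69 - 10 = -10 - 104*√69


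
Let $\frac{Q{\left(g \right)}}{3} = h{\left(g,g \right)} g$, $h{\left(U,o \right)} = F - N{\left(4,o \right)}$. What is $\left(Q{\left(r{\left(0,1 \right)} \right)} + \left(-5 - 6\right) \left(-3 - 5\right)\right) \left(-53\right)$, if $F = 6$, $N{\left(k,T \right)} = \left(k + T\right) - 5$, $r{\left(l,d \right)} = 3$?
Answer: $-6572$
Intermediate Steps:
$N{\left(k,T \right)} = -5 + T + k$ ($N{\left(k,T \right)} = \left(T + k\right) - 5 = -5 + T + k$)
$h{\left(U,o \right)} = 7 - o$ ($h{\left(U,o \right)} = 6 - \left(-5 + o + 4\right) = 6 - \left(-1 + o\right) = 7 - o$)
$Q{\left(g \right)} = 3 g \left(7 - g\right)$ ($Q{\left(g \right)} = 3 \left(7 - g\right) g = 3 g \left(7 - g\right)$)
$\left(Q{\left(r{\left(0,1 \right)} \right)} + \left(-5 - 6\right) \left(-3 - 5\right)\right) \left(-53\right) = \left(3 \cdot 3 \left(7 - 3\right) + \left(-5 - 6\right) \left(-3 - 5\right)\right) \left(-53\right) = \left(3 \cdot 3 \left(7 - 3\right) - -88\right) \left(-53\right) = \left(3 \cdot 3 \cdot 4 + 88\right) \left(-53\right) = \left(36 + 88\right) \left(-53\right) = 124 \left(-53\right) = -6572$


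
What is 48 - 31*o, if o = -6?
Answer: 234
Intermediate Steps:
48 - 31*o = 48 - 31*(-6) = 48 + 186 = 234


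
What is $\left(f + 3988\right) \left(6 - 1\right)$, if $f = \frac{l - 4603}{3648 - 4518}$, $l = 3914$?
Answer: $\frac{3470249}{174} \approx 19944.0$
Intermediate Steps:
$f = \frac{689}{870}$ ($f = \frac{3914 - 4603}{3648 - 4518} = - \frac{689}{-870} = \left(-689\right) \left(- \frac{1}{870}\right) = \frac{689}{870} \approx 0.79195$)
$\left(f + 3988\right) \left(6 - 1\right) = \left(\frac{689}{870} + 3988\right) \left(6 - 1\right) = \frac{3470249}{870} \cdot 5 = \frac{3470249}{174}$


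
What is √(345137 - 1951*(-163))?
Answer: 5*√26526 ≈ 814.34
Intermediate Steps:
√(345137 - 1951*(-163)) = √(345137 + 318013) = √663150 = 5*√26526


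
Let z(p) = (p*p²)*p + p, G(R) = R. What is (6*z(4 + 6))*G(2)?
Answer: 120120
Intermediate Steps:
z(p) = p + p⁴ (z(p) = p³*p + p = p⁴ + p = p + p⁴)
(6*z(4 + 6))*G(2) = (6*((4 + 6) + (4 + 6)⁴))*2 = (6*(10 + 10⁴))*2 = (6*(10 + 10000))*2 = (6*10010)*2 = 60060*2 = 120120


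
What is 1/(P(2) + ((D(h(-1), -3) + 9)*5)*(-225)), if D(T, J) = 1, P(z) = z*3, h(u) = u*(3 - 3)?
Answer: -1/11244 ≈ -8.8936e-5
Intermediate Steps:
h(u) = 0 (h(u) = u*0 = 0)
P(z) = 3*z
1/(P(2) + ((D(h(-1), -3) + 9)*5)*(-225)) = 1/(3*2 + ((1 + 9)*5)*(-225)) = 1/(6 + (10*5)*(-225)) = 1/(6 + 50*(-225)) = 1/(6 - 11250) = 1/(-11244) = -1/11244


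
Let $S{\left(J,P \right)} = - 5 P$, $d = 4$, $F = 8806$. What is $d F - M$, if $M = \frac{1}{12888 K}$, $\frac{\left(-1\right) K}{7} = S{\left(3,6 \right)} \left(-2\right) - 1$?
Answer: $\frac{187488334657}{5322744} \approx 35224.0$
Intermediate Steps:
$K = -413$ ($K = - 7 \left(\left(-5\right) 6 \left(-2\right) - 1\right) = - 7 \left(\left(-30\right) \left(-2\right) - 1\right) = - 7 \left(60 - 1\right) = \left(-7\right) 59 = -413$)
$M = - \frac{1}{5322744}$ ($M = \frac{1}{12888 \left(-413\right)} = \frac{1}{-5322744} = - \frac{1}{5322744} \approx -1.8787 \cdot 10^{-7}$)
$d F - M = 4 \cdot 8806 - - \frac{1}{5322744} = 35224 + \frac{1}{5322744} = \frac{187488334657}{5322744}$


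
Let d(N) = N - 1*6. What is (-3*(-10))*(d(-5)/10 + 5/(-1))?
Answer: -183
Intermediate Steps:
d(N) = -6 + N (d(N) = N - 6 = -6 + N)
(-3*(-10))*(d(-5)/10 + 5/(-1)) = (-3*(-10))*((-6 - 5)/10 + 5/(-1)) = 30*(-11*⅒ + 5*(-1)) = 30*(-11/10 - 5) = 30*(-61/10) = -183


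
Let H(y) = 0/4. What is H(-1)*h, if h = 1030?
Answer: 0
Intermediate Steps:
H(y) = 0 (H(y) = 0*(¼) = 0)
H(-1)*h = 0*1030 = 0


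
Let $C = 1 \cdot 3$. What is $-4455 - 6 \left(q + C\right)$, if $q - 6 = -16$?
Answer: $-4413$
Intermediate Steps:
$q = -10$ ($q = 6 - 16 = -10$)
$C = 3$
$-4455 - 6 \left(q + C\right) = -4455 - 6 \left(-10 + 3\right) = -4455 - 6 \left(-7\right) = -4455 - -42 = -4455 + 42 = -4413$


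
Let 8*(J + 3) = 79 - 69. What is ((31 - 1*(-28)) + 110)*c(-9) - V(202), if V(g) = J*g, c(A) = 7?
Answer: 3073/2 ≈ 1536.5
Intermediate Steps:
J = -7/4 (J = -3 + (79 - 69)/8 = -3 + (⅛)*10 = -3 + 5/4 = -7/4 ≈ -1.7500)
V(g) = -7*g/4
((31 - 1*(-28)) + 110)*c(-9) - V(202) = ((31 - 1*(-28)) + 110)*7 - (-7)*202/4 = ((31 + 28) + 110)*7 - 1*(-707/2) = (59 + 110)*7 + 707/2 = 169*7 + 707/2 = 1183 + 707/2 = 3073/2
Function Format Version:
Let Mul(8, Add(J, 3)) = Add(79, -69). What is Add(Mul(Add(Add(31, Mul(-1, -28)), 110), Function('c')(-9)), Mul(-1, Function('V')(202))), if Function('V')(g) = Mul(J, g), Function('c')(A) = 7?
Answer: Rational(3073, 2) ≈ 1536.5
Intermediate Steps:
J = Rational(-7, 4) (J = Add(-3, Mul(Rational(1, 8), Add(79, -69))) = Add(-3, Mul(Rational(1, 8), 10)) = Add(-3, Rational(5, 4)) = Rational(-7, 4) ≈ -1.7500)
Function('V')(g) = Mul(Rational(-7, 4), g)
Add(Mul(Add(Add(31, Mul(-1, -28)), 110), Function('c')(-9)), Mul(-1, Function('V')(202))) = Add(Mul(Add(Add(31, Mul(-1, -28)), 110), 7), Mul(-1, Mul(Rational(-7, 4), 202))) = Add(Mul(Add(Add(31, 28), 110), 7), Mul(-1, Rational(-707, 2))) = Add(Mul(Add(59, 110), 7), Rational(707, 2)) = Add(Mul(169, 7), Rational(707, 2)) = Add(1183, Rational(707, 2)) = Rational(3073, 2)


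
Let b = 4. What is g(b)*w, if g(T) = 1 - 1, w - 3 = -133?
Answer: 0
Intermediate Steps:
w = -130 (w = 3 - 133 = -130)
g(T) = 0
g(b)*w = 0*(-130) = 0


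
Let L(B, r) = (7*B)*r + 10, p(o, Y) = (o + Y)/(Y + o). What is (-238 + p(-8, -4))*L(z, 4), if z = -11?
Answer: 70626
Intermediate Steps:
p(o, Y) = 1 (p(o, Y) = (Y + o)/(Y + o) = 1)
L(B, r) = 10 + 7*B*r (L(B, r) = 7*B*r + 10 = 10 + 7*B*r)
(-238 + p(-8, -4))*L(z, 4) = (-238 + 1)*(10 + 7*(-11)*4) = -237*(10 - 308) = -237*(-298) = 70626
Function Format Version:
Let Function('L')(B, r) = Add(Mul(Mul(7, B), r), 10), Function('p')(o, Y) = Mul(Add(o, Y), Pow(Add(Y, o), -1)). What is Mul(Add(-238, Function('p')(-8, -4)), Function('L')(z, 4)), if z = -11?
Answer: 70626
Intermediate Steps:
Function('p')(o, Y) = 1 (Function('p')(o, Y) = Mul(Add(Y, o), Pow(Add(Y, o), -1)) = 1)
Function('L')(B, r) = Add(10, Mul(7, B, r)) (Function('L')(B, r) = Add(Mul(7, B, r), 10) = Add(10, Mul(7, B, r)))
Mul(Add(-238, Function('p')(-8, -4)), Function('L')(z, 4)) = Mul(Add(-238, 1), Add(10, Mul(7, -11, 4))) = Mul(-237, Add(10, -308)) = Mul(-237, -298) = 70626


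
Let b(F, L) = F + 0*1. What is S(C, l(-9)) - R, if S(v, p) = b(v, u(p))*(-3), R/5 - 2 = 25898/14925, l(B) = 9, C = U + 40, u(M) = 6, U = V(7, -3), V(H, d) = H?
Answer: -476633/2985 ≈ -159.68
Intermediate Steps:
U = 7
C = 47 (C = 7 + 40 = 47)
b(F, L) = F (b(F, L) = F + 0 = F)
R = 55748/2985 (R = 10 + 5*(25898/14925) = 10 + 25898/2985 = 55748/2985 ≈ 18.676)
S(v, p) = -3*v (S(v, p) = v*(-3) = -3*v)
S(C, l(-9)) - R = -3*47 - 1*55748/2985 = -141 - 55748/2985 = -476633/2985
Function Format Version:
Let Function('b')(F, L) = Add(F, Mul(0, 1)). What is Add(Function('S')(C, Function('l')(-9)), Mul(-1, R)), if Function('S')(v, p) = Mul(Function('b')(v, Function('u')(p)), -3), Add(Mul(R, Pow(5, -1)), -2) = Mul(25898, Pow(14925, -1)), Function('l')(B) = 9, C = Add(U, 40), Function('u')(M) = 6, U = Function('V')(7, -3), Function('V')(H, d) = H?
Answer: Rational(-476633, 2985) ≈ -159.68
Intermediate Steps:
U = 7
C = 47 (C = Add(7, 40) = 47)
Function('b')(F, L) = F (Function('b')(F, L) = Add(F, 0) = F)
R = Rational(55748, 2985) (R = Add(10, Mul(5, Mul(25898, Pow(14925, -1)))) = Add(10, Mul(5, Mul(25898, Rational(1, 14925)))) = Add(10, Mul(5, Rational(25898, 14925))) = Add(10, Rational(25898, 2985)) = Rational(55748, 2985) ≈ 18.676)
Function('S')(v, p) = Mul(-3, v) (Function('S')(v, p) = Mul(v, -3) = Mul(-3, v))
Add(Function('S')(C, Function('l')(-9)), Mul(-1, R)) = Add(Mul(-3, 47), Mul(-1, Rational(55748, 2985))) = Add(-141, Rational(-55748, 2985)) = Rational(-476633, 2985)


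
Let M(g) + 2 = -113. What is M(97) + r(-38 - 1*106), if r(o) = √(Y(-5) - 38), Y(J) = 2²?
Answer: -115 + I*√34 ≈ -115.0 + 5.831*I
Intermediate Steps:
Y(J) = 4
M(g) = -115 (M(g) = -2 - 113 = -115)
r(o) = I*√34 (r(o) = √(4 - 38) = √(-34) = I*√34)
M(97) + r(-38 - 1*106) = -115 + I*√34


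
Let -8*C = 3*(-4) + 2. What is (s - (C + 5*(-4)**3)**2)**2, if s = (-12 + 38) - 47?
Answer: 2643749173521/256 ≈ 1.0327e+10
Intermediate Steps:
C = 5/4 (C = -(3*(-4) + 2)/8 = -(-12 + 2)/8 = -1/8*(-10) = 5/4 ≈ 1.2500)
s = -21 (s = 26 - 47 = -21)
(s - (C + 5*(-4)**3)**2)**2 = (-21 - (5/4 + 5*(-4)**3)**2)**2 = (-21 - (5/4 + 5*(-64))**2)**2 = (-21 - (5/4 - 320)**2)**2 = (-21 - (-1275/4)**2)**2 = (-21 - 1*1625625/16)**2 = (-21 - 1625625/16)**2 = (-1625961/16)**2 = 2643749173521/256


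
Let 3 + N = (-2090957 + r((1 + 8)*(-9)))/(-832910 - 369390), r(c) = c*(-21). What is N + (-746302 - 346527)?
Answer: -328477456086/300575 ≈ -1.0928e+6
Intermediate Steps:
r(c) = -21*c
N = -379411/300575 (N = -3 + (-2090957 - 21*(1 + 8)*(-9))/(-832910 - 369390) = -3 + (-2090957 - 189*(-9))/(-1202300) = -3 + (-2090957 - 21*(-81))*(-1/1202300) = -3 + (-2090957 + 1701)*(-1/1202300) = -3 - 2089256*(-1/1202300) = -3 + 522314/300575 = -379411/300575 ≈ -1.2623)
N + (-746302 - 346527) = -379411/300575 + (-746302 - 346527) = -379411/300575 - 1092829 = -328477456086/300575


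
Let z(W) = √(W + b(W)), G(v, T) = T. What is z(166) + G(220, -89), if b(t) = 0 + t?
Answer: -89 + 2*√83 ≈ -70.779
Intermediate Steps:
b(t) = t
z(W) = √2*√W (z(W) = √(W + W) = √(2*W) = √2*√W)
z(166) + G(220, -89) = √2*√166 - 89 = 2*√83 - 89 = -89 + 2*√83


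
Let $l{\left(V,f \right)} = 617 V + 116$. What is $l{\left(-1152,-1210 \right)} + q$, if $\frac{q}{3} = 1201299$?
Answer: $2893229$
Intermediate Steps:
$q = 3603897$ ($q = 3 \cdot 1201299 = 3603897$)
$l{\left(V,f \right)} = 116 + 617 V$
$l{\left(-1152,-1210 \right)} + q = \left(116 + 617 \left(-1152\right)\right) + 3603897 = \left(116 - 710784\right) + 3603897 = -710668 + 3603897 = 2893229$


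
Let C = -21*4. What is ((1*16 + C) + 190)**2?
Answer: 14884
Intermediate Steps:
C = -84
((1*16 + C) + 190)**2 = ((1*16 - 84) + 190)**2 = ((16 - 84) + 190)**2 = (-68 + 190)**2 = 122**2 = 14884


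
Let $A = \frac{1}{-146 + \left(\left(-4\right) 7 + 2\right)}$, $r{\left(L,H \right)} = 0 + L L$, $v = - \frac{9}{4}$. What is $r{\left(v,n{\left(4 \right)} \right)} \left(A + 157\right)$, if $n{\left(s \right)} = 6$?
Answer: $\frac{2187243}{2752} \approx 794.78$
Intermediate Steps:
$v = - \frac{9}{4}$ ($v = \left(-9\right) \frac{1}{4} = - \frac{9}{4} \approx -2.25$)
$r{\left(L,H \right)} = L^{2}$ ($r{\left(L,H \right)} = 0 + L^{2} = L^{2}$)
$A = - \frac{1}{172}$ ($A = \frac{1}{-146 + \left(-28 + 2\right)} = \frac{1}{-146 - 26} = \frac{1}{-172} = - \frac{1}{172} \approx -0.005814$)
$r{\left(v,n{\left(4 \right)} \right)} \left(A + 157\right) = \left(- \frac{9}{4}\right)^{2} \left(- \frac{1}{172} + 157\right) = \frac{81}{16} \cdot \frac{27003}{172} = \frac{2187243}{2752}$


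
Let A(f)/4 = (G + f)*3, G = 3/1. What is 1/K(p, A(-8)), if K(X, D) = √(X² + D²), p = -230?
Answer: √565/5650 ≈ 0.0042070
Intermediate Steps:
G = 3 (G = 3*1 = 3)
A(f) = 36 + 12*f (A(f) = 4*((3 + f)*3) = 4*(9 + 3*f) = 36 + 12*f)
K(X, D) = √(D² + X²)
1/K(p, A(-8)) = 1/(√((36 + 12*(-8))² + (-230)²)) = 1/(√((36 - 96)² + 52900)) = 1/(√((-60)² + 52900)) = 1/(√(3600 + 52900)) = 1/(√56500) = 1/(10*√565) = √565/5650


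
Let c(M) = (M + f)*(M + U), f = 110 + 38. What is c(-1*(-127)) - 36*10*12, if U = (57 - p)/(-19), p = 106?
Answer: 594970/19 ≈ 31314.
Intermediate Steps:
f = 148
U = 49/19 (U = (57 - 1*106)/(-19) = (57 - 106)*(-1/19) = -49*(-1/19) = 49/19 ≈ 2.5789)
c(M) = (148 + M)*(49/19 + M) (c(M) = (M + 148)*(M + 49/19) = (148 + M)*(49/19 + M))
c(-1*(-127)) - 36*10*12 = (7252/19 + (-1*(-127))² + 2861*(-1*(-127))/19) - 36*10*12 = (7252/19 + 127² + (2861/19)*127) - 360*12 = (7252/19 + 16129 + 363347/19) - 4320 = 677050/19 - 4320 = 594970/19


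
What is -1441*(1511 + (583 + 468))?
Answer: -3691842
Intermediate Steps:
-1441*(1511 + (583 + 468)) = -1441*(1511 + 1051) = -1441*2562 = -3691842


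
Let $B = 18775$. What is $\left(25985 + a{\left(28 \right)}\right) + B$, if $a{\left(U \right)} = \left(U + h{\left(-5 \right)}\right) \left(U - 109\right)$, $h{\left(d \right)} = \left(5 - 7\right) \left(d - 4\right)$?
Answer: $41034$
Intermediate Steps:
$h{\left(d \right)} = 8 - 2 d$ ($h{\left(d \right)} = \left(5 - 7\right) \left(-4 + d\right) = - 2 \left(-4 + d\right) = 8 - 2 d$)
$a{\left(U \right)} = \left(-109 + U\right) \left(18 + U\right)$ ($a{\left(U \right)} = \left(U + \left(8 - -10\right)\right) \left(U - 109\right) = \left(U + \left(8 + 10\right)\right) \left(-109 + U\right) = \left(U + 18\right) \left(-109 + U\right) = \left(18 + U\right) \left(-109 + U\right) = \left(-109 + U\right) \left(18 + U\right)$)
$\left(25985 + a{\left(28 \right)}\right) + B = \left(25985 - \left(4510 - 784\right)\right) + 18775 = \left(25985 - 3726\right) + 18775 = 22259 + 18775 = 41034$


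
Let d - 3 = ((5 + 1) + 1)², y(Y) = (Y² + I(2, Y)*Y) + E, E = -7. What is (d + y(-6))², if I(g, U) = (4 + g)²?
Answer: 18225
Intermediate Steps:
y(Y) = -7 + Y² + 36*Y (y(Y) = (Y² + (4 + 2)²*Y) - 7 = (Y² + 6²*Y) - 7 = (Y² + 36*Y) - 7 = -7 + Y² + 36*Y)
d = 52 (d = 3 + ((5 + 1) + 1)² = 3 + (6 + 1)² = 3 + 7² = 3 + 49 = 52)
(d + y(-6))² = (52 + (-7 + (-6)² + 36*(-6)))² = (52 + (-7 + 36 - 216))² = (52 - 187)² = (-135)² = 18225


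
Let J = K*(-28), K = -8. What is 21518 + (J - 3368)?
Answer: 18374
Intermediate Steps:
J = 224 (J = -8*(-28) = 224)
21518 + (J - 3368) = 21518 + (224 - 3368) = 21518 - 3144 = 18374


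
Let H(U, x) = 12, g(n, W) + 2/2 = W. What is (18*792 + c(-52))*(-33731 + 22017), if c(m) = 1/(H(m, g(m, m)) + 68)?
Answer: -6679797217/40 ≈ -1.6699e+8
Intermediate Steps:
g(n, W) = -1 + W
c(m) = 1/80 (c(m) = 1/(12 + 68) = 1/80)
(18*792 + c(-52))*(-33731 + 22017) = (18*792 + 1/80)*(-33731 + 22017) = (14256 + 1/80)*(-11714) = (1140481/80)*(-11714) = -6679797217/40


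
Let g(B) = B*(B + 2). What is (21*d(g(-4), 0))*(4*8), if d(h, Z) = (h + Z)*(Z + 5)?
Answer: 26880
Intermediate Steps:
g(B) = B*(2 + B)
d(h, Z) = (5 + Z)*(Z + h) (d(h, Z) = (Z + h)*(5 + Z) = (5 + Z)*(Z + h))
(21*d(g(-4), 0))*(4*8) = (21*(0² + 5*0 + 5*(-4*(2 - 4)) + 0*(-4*(2 - 4))))*(4*8) = (21*(0 + 0 + 5*(-4*(-2)) + 0*(-4*(-2))))*32 = (21*(0 + 0 + 5*8 + 0*8))*32 = (21*(0 + 0 + 40 + 0))*32 = (21*40)*32 = 840*32 = 26880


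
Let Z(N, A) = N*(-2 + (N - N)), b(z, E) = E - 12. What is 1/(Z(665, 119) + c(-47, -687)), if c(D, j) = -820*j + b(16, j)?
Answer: 1/561311 ≈ 1.7815e-6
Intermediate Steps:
b(z, E) = -12 + E
Z(N, A) = -2*N (Z(N, A) = N*(-2 + 0) = N*(-2) = -2*N)
c(D, j) = -12 - 819*j (c(D, j) = -820*j + (-12 + j) = -12 - 819*j)
1/(Z(665, 119) + c(-47, -687)) = 1/(-2*665 + (-12 - 819*(-687))) = 1/(-1330 + (-12 + 562653)) = 1/(-1330 + 562641) = 1/561311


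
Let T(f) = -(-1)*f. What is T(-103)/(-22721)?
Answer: 103/22721 ≈ 0.0045333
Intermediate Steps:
T(f) = f
T(-103)/(-22721) = -103/(-22721) = -103*(-1/22721) = 103/22721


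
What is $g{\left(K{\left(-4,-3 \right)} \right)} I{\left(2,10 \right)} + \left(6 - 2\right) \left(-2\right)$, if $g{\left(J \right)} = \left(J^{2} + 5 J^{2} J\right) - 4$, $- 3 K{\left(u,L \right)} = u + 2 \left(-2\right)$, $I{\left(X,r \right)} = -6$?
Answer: $- \frac{5360}{9} \approx -595.56$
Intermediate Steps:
$K{\left(u,L \right)} = \frac{4}{3} - \frac{u}{3}$ ($K{\left(u,L \right)} = - \frac{u + 2 \left(-2\right)}{3} = - \frac{u - 4}{3} = - \frac{-4 + u}{3} = \frac{4}{3} - \frac{u}{3}$)
$g{\left(J \right)} = -4 + J^{2} + 5 J^{3}$ ($g{\left(J \right)} = \left(J^{2} + 5 J^{3}\right) - 4 = -4 + J^{2} + 5 J^{3}$)
$g{\left(K{\left(-4,-3 \right)} \right)} I{\left(2,10 \right)} + \left(6 - 2\right) \left(-2\right) = \left(-4 + \left(\frac{4}{3} - - \frac{4}{3}\right)^{2} + 5 \left(\frac{4}{3} - - \frac{4}{3}\right)^{3}\right) \left(-6\right) + \left(6 - 2\right) \left(-2\right) = \left(-4 + \left(\frac{4}{3} + \frac{4}{3}\right)^{2} + 5 \left(\frac{4}{3} + \frac{4}{3}\right)^{3}\right) \left(-6\right) + 4 \left(-2\right) = \left(-4 + \left(\frac{8}{3}\right)^{2} + 5 \left(\frac{8}{3}\right)^{3}\right) \left(-6\right) - 8 = \left(-4 + \frac{64}{9} + 5 \cdot \frac{512}{27}\right) \left(-6\right) - 8 = \left(-4 + \frac{64}{9} + \frac{2560}{27}\right) \left(-6\right) - 8 = \frac{2644}{27} \left(-6\right) - 8 = - \frac{5288}{9} - 8 = - \frac{5360}{9}$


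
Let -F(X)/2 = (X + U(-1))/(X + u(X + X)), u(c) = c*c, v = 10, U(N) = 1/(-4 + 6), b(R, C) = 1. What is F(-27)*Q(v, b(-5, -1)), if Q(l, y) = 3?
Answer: 53/963 ≈ 0.055036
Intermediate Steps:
U(N) = ½ (U(N) = 1/2 = ½)
u(c) = c²
F(X) = -2*(½ + X)/(X + 4*X²) (F(X) = -2*(X + ½)/(X + (X + X)²) = -2*(½ + X)/(X + (2*X)²) = -2*(½ + X)/(X + 4*X²))
F(-27)*Q(v, b(-5, -1)) = ((-1 - 2*(-27))/((-27)*(1 + 4*(-27))))*3 = -(-1 + 54)/(27*(1 - 108))*3 = -1/27*53/(-107)*3 = -1/27*(-1/107)*53*3 = (53/2889)*3 = 53/963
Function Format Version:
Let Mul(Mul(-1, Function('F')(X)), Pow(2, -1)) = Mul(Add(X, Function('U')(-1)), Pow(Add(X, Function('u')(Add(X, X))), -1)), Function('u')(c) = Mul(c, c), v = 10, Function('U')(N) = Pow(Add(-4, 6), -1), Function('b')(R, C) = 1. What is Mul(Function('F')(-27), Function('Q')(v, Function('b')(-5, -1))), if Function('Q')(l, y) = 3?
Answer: Rational(53, 963) ≈ 0.055036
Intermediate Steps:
Function('U')(N) = Rational(1, 2) (Function('U')(N) = Pow(2, -1) = Rational(1, 2))
Function('u')(c) = Pow(c, 2)
Function('F')(X) = Mul(-2, Pow(Add(X, Mul(4, Pow(X, 2))), -1), Add(Rational(1, 2), X)) (Function('F')(X) = Mul(-2, Mul(Add(X, Rational(1, 2)), Pow(Add(X, Pow(Add(X, X), 2)), -1))) = Mul(-2, Mul(Add(Rational(1, 2), X), Pow(Add(X, Pow(Mul(2, X), 2)), -1))) = Mul(-2, Mul(Add(Rational(1, 2), X), Pow(Add(X, Mul(4, Pow(X, 2))), -1))) = Mul(-2, Mul(Pow(Add(X, Mul(4, Pow(X, 2))), -1), Add(Rational(1, 2), X))) = Mul(-2, Pow(Add(X, Mul(4, Pow(X, 2))), -1), Add(Rational(1, 2), X)))
Mul(Function('F')(-27), Function('Q')(v, Function('b')(-5, -1))) = Mul(Mul(Pow(-27, -1), Pow(Add(1, Mul(4, -27)), -1), Add(-1, Mul(-2, -27))), 3) = Mul(Mul(Rational(-1, 27), Pow(Add(1, -108), -1), Add(-1, 54)), 3) = Mul(Mul(Rational(-1, 27), Pow(-107, -1), 53), 3) = Mul(Mul(Rational(-1, 27), Rational(-1, 107), 53), 3) = Mul(Rational(53, 2889), 3) = Rational(53, 963)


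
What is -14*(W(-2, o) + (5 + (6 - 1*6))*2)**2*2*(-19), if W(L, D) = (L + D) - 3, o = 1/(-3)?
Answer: 104272/9 ≈ 11586.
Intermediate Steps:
o = -1/3 ≈ -0.33333
W(L, D) = -3 + D + L (W(L, D) = (D + L) - 3 = -3 + D + L)
-14*(W(-2, o) + (5 + (6 - 1*6))*2)**2*2*(-19) = -14*((-3 - 1/3 - 2) + (5 + (6 - 1*6))*2)**2*2*(-19) = -14*(-16/3 + (5 + (6 - 6))*2)**2*2*(-19) = -14*(-16/3 + (5 + 0)*2)**2*2*(-19) = -14*(-16/3 + 5*2)**2*2*(-19) = -14*(-16/3 + 10)**2*2*(-19) = -14*(14/3)**2*2*(-19) = -14*(196/9)*2*(-19) = -5488*(-19)/9 = -14*(-7448/9) = 104272/9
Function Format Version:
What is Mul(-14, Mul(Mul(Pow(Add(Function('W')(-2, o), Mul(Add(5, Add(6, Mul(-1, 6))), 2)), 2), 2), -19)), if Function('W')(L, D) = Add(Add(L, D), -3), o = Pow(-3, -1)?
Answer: Rational(104272, 9) ≈ 11586.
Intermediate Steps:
o = Rational(-1, 3) ≈ -0.33333
Function('W')(L, D) = Add(-3, D, L) (Function('W')(L, D) = Add(Add(D, L), -3) = Add(-3, D, L))
Mul(-14, Mul(Mul(Pow(Add(Function('W')(-2, o), Mul(Add(5, Add(6, Mul(-1, 6))), 2)), 2), 2), -19)) = Mul(-14, Mul(Mul(Pow(Add(Add(-3, Rational(-1, 3), -2), Mul(Add(5, Add(6, Mul(-1, 6))), 2)), 2), 2), -19)) = Mul(-14, Mul(Mul(Pow(Add(Rational(-16, 3), Mul(Add(5, Add(6, -6)), 2)), 2), 2), -19)) = Mul(-14, Mul(Mul(Pow(Add(Rational(-16, 3), Mul(Add(5, 0), 2)), 2), 2), -19)) = Mul(-14, Mul(Mul(Pow(Add(Rational(-16, 3), Mul(5, 2)), 2), 2), -19)) = Mul(-14, Mul(Mul(Pow(Add(Rational(-16, 3), 10), 2), 2), -19)) = Mul(-14, Mul(Mul(Pow(Rational(14, 3), 2), 2), -19)) = Mul(-14, Mul(Mul(Rational(196, 9), 2), -19)) = Mul(-14, Mul(Rational(392, 9), -19)) = Mul(-14, Rational(-7448, 9)) = Rational(104272, 9)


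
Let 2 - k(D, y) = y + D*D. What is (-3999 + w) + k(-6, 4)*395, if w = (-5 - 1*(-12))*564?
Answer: -15061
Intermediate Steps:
k(D, y) = 2 - y - D² (k(D, y) = 2 - (y + D*D) = 2 - (y + D²) = 2 + (-y - D²) = 2 - y - D²)
w = 3948 (w = (-5 + 12)*564 = 7*564 = 3948)
(-3999 + w) + k(-6, 4)*395 = (-3999 + 3948) + (2 - 1*4 - 1*(-6)²)*395 = -51 + (2 - 4 - 1*36)*395 = -51 + (2 - 4 - 36)*395 = -51 - 38*395 = -51 - 15010 = -15061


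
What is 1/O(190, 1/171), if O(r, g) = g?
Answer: 171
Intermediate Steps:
1/O(190, 1/171) = 1/(1/171) = 171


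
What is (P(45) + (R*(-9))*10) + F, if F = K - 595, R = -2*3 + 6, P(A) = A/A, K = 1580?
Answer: 986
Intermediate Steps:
P(A) = 1
R = 0 (R = -6 + 6 = 0)
F = 985 (F = 1580 - 595 = 985)
(P(45) + (R*(-9))*10) + F = (1 + (0*(-9))*10) + 985 = (1 + 0*10) + 985 = (1 + 0) + 985 = 1 + 985 = 986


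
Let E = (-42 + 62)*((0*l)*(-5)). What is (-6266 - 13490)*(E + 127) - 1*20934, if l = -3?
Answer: -2529946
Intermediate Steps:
E = 0 (E = (-42 + 62)*((0*(-3))*(-5)) = 20*(0*(-5)) = 20*0 = 0)
(-6266 - 13490)*(E + 127) - 1*20934 = (-6266 - 13490)*(0 + 127) - 1*20934 = -19756*127 - 20934 = -2509012 - 20934 = -2529946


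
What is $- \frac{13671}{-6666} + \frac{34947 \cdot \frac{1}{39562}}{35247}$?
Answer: $\frac{529545749886}{258204142559} \approx 2.0509$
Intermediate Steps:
$- \frac{13671}{-6666} + \frac{34947 \cdot \frac{1}{39562}}{35247} = \left(-13671\right) \left(- \frac{1}{6666}\right) + 34947 \cdot \frac{1}{39562} \cdot \frac{1}{35247} = \frac{4557}{2222} + \frac{34947}{39562} \cdot \frac{1}{35247} = \frac{4557}{2222} + \frac{11649}{464813938} = \frac{529545749886}{258204142559}$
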